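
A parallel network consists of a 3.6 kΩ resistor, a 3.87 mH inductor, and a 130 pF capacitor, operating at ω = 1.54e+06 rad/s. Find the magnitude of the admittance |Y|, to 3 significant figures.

X_L = ωL = 5960 Ω
X_C = 1/(ωC) = 5000 Ω
Parallel: admittances add. Y = 1/R + 1/(jωL) + jωC
Y = (0.000278 + j3.24e-05) S
|Y| = 0.000280 S → |Z| = 1/|Y| = 3580 Ω, ∠Z = −∠Y = -6.65°

280 μS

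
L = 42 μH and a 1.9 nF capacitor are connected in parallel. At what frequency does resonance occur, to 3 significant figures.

ω₀ = 1/√(LC) = 1/√(4.2e-05 × 1.9e-09) = 3.54e+06 rad/s
f₀ = ω₀/(2π) = 563 kHz

563 kHz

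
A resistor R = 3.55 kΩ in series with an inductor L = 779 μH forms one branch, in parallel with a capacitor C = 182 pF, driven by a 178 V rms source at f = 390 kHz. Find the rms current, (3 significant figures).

ω = 2πf = 2.45e+06 rad/s
X_L = ωL = 1910 Ω
X_C = 1/(ωC) = 2240 Ω
Branch 1 (R+jX_L): Z₁ = 3550 + j1910 Ω, |Z₁| = 4030 Ω
Branch 2 (−jX_C): Z₂ = −j2240 Ω
Parallel: Z = Z₁Z₂/(Z₁+Z₂), |Z| = 2530 Ω, ∠Z = -56.4°
I = V/|Z| = 178/2530 = 70.2 mA

70.2 mA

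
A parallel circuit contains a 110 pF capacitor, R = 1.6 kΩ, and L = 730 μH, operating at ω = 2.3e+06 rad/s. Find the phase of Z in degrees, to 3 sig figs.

28.7°

X_L = ωL = 1680 Ω
X_C = 1/(ωC) = 3950 Ω
Parallel: admittances add. Y = 1/R + 1/(jωL) + jωC
Y = (0.000625 − j0.000343) S
|Y| = 0.000713 S → |Z| = 1/|Y| = 1400 Ω, ∠Z = −∠Y = 28.7°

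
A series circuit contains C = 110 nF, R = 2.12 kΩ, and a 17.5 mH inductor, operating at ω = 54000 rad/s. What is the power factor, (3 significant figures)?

0.939

X_L = ωL = 945 Ω
X_C = 1/(ωC) = 168 Ω
Net reactance X = X_L − X_C = 777 Ω
Z = 2120 + j777 Ω
|Z| = √(2120² + 777²) = 2260 Ω
∠Z = arctan(777/2120) = 20.1°
cos φ = cos(20.1°) = 0.939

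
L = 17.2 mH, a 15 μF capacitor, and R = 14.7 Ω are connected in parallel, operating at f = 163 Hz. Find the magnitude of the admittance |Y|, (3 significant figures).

ω = 2πf = 1024 rad/s
X_L = ωL = 17.6 Ω
X_C = 1/(ωC) = 65.1 Ω
Parallel: admittances add. Y = 1/R + 1/(jωL) + jωC
Y = (0.0680 − j0.0414) S
|Y| = 0.0796 S → |Z| = 1/|Y| = 12.6 Ω, ∠Z = −∠Y = 31.3°

79.6 mS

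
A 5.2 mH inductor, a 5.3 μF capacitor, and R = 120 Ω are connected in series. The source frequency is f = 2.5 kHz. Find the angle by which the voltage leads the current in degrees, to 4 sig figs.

ω = 2πf = 15710 rad/s
X_L = ωL = 81.68 Ω
X_C = 1/(ωC) = 12.01 Ω
Net reactance X = X_L − X_C = 69.67 Ω
Z = 120.0 + j69.67 Ω
|Z| = √(120.0² + 69.67²) = 138.8 Ω
∠Z = arctan(69.67/120.0) = 30.14°

30.14°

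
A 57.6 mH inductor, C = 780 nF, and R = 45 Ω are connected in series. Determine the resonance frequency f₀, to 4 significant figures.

750.9 Hz

ω₀ = 1/√(LC) = 1/√(0.0576 × 7.8e-07) = 4718 rad/s
f₀ = ω₀/(2π) = 750.9 Hz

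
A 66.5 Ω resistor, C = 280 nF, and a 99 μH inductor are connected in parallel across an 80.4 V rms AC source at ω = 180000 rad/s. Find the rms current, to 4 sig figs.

X_L = ωL = 17.82 Ω
X_C = 1/(ωC) = 19.84 Ω
Parallel: admittances add. Y = 1/R + 1/(jωL) + jωC
Y = (0.01504 − j0.005717) S
|Y| = 0.01609 S → |Z| = 1/|Y| = 62.16 Ω, ∠Z = −∠Y = 20.81°
I = V/|Z| = 80.4/62.16 = 1.293 A

1.293 A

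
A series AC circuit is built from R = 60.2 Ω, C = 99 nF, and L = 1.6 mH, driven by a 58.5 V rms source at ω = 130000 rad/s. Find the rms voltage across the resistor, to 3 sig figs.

X_L = ωL = 208 Ω
X_C = 1/(ωC) = 77.7 Ω
Net reactance X = X_L − X_C = 130 Ω
Z = 60.2 + j130 Ω
|Z| = √(60.2² + 130²) = 144 Ω
I = V/|Z| = 408 mA
V_R = I·|Z_R| = 0.408 × 60.2 = 24.5 V

24.5 V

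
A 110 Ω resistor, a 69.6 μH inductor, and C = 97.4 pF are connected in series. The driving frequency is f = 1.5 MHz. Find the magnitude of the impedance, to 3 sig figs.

ω = 2πf = 9.425e+06 rad/s
X_L = ωL = 656 Ω
X_C = 1/(ωC) = 1090 Ω
Net reactance X = X_L − X_C = -433 Ω
Z = 110 − j433 Ω
|Z| = √(110² + 433²) = 447 Ω

447 Ω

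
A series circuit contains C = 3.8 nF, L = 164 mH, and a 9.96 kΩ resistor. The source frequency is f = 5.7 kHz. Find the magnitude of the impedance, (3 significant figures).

10100 Ω

ω = 2πf = 35810 rad/s
X_L = ωL = 5870 Ω
X_C = 1/(ωC) = 7350 Ω
Net reactance X = X_L − X_C = -1470 Ω
Z = 9960 − j1470 Ω
|Z| = √(9960² + 1470²) = 10100 Ω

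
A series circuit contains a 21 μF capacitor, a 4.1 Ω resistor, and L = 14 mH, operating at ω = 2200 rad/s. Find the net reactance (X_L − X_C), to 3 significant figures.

X_L = ωL = 30.8 Ω
X_C = 1/(ωC) = 21.6 Ω
X = 30.8 − 21.6 = 9.15 Ω

9.15 Ω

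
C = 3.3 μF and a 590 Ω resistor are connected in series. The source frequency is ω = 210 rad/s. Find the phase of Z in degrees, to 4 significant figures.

-67.76°

X_C = 1/(ωC) = 1443 Ω
Z = 590.0 − j1443 Ω
|Z| = √(590.0² + 1443²) = 1559 Ω
∠Z = arctan(-1443/590.0) = -67.76°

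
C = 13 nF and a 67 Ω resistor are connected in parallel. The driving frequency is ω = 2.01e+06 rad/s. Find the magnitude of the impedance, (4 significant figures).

33.23 Ω

X_C = 1/(ωC) = 38.27 Ω
Parallel: admittances add. Y = 1/R + jωC
Y = (0.01493 + j0.02613) S
|Y| = 0.03009 S → |Z| = 1/|Y| = 33.23 Ω, ∠Z = −∠Y = -60.27°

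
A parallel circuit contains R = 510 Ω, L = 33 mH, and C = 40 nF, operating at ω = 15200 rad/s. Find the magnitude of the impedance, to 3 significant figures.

416 Ω

X_L = ωL = 502 Ω
X_C = 1/(ωC) = 1640 Ω
Parallel: admittances add. Y = 1/R + 1/(jωL) + jωC
Y = (0.00196 − j0.00139) S
|Y| = 0.00240 S → |Z| = 1/|Y| = 416 Ω, ∠Z = −∠Y = 35.2°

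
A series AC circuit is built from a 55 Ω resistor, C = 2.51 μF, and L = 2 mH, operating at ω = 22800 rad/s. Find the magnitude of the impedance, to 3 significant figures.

61.8 Ω

X_L = ωL = 45.6 Ω
X_C = 1/(ωC) = 17.5 Ω
Net reactance X = X_L − X_C = 28.1 Ω
Z = 55.0 + j28.1 Ω
|Z| = √(55.0² + 28.1²) = 61.8 Ω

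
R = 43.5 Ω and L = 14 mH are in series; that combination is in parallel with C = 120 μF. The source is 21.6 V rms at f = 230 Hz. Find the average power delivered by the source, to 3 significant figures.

ω = 2πf = 1445 rad/s
X_L = ωL = 20.2 Ω
X_C = 1/(ωC) = 5.77 Ω
Branch 1 (R+jX_L): Z₁ = 43.5 + j20.2 Ω, |Z₁| = 48.0 Ω
Branch 2 (−jX_C): Z₂ = −j5.77 Ω
Parallel: Z = Z₁Z₂/(Z₁+Z₂), |Z| = 6.03 Ω, ∠Z = -83.5°
I = V/|Z| = 3.58 A
P = VI cos φ = 21.6 × 3.58 × cos(-83.5°) = 8.82 W

8.82 W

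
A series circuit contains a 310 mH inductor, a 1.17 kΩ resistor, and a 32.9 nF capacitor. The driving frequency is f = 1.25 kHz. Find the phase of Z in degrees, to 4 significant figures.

-50.81°

ω = 2πf = 7854 rad/s
X_L = ωL = 2435 Ω
X_C = 1/(ωC) = 3870 Ω
Net reactance X = X_L − X_C = -1435 Ω
Z = 1170 − j1435 Ω
|Z| = √(1170² + 1435²) = 1852 Ω
∠Z = arctan(-1435/1170) = -50.81°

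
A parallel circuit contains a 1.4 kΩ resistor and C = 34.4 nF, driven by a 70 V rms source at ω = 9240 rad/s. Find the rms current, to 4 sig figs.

X_C = 1/(ωC) = 3146 Ω
Parallel: admittances add. Y = 1/R + jωC
Y = (0.0007143 + j0.0003179) S
|Y| = 0.0007818 S → |Z| = 1/|Y| = 1279 Ω, ∠Z = −∠Y = -23.99°
I = V/|Z| = 70/1279 = 54.73 mA

54.73 mA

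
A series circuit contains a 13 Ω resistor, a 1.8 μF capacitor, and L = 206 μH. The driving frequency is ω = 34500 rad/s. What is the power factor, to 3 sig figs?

X_L = ωL = 7.11 Ω
X_C = 1/(ωC) = 16.1 Ω
Net reactance X = X_L − X_C = -9.00 Ω
Z = 13.0 − j9.00 Ω
|Z| = √(13.0² + 9.00²) = 15.8 Ω
∠Z = arctan(-9.00/13.0) = -34.7°
cos φ = cos(-34.7°) = 0.822

0.822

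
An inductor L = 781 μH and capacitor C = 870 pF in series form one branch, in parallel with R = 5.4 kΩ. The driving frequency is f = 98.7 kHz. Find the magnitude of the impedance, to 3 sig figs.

ω = 2πf = 620200 rad/s
X_L = ωL = 484 Ω
X_C = 1/(ωC) = 1850 Ω
Branch 1: Z₁ = R = 5400 Ω
Branch 2 (series LC): Z₂ = j(X_L − X_C) = −j1370 Ω
Parallel: Z = Z₁Z₂/(Z₁+Z₂), |Z| = 1330 Ω, ∠Z = -75.8°

1330 Ω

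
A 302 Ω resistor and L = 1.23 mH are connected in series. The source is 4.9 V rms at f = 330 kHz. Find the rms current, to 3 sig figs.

ω = 2πf = 2.073e+06 rad/s
X_L = ωL = 2550 Ω
Z = 302 + j2550 Ω
|Z| = √(302² + 2550²) = 2570 Ω
I = V/|Z| = 4.9/2570 = 1.91 mA

1.91 mA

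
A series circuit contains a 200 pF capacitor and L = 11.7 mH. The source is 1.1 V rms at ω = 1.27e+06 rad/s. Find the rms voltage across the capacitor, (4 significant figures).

X_L = ωL = 14860 Ω
X_C = 1/(ωC) = 3937 Ω
Net reactance X = X_L − X_C = 10920 Ω
Z = j10920 Ω
|Z| = √(0² + 10920²) = 10920 Ω
I = V/|Z| = 100.7 μA
V_C = I·|Z_C| = 0.0001007 × 3937 = 0.3965 V

0.3965 V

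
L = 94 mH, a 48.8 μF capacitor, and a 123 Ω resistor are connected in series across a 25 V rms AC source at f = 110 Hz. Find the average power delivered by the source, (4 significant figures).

ω = 2πf = 691.2 rad/s
X_L = ωL = 64.97 Ω
X_C = 1/(ωC) = 29.65 Ω
Net reactance X = X_L − X_C = 35.32 Ω
Z = 123.0 + j35.32 Ω
|Z| = √(123.0² + 35.32²) = 128.0 Ω
∠Z = arctan(35.32/123.0) = 16.02°
I = V/|Z| = 195.4 mA
P = VI cos φ = 25 × 0.1954 × cos(16.02°) = 4.694 W

4.694 W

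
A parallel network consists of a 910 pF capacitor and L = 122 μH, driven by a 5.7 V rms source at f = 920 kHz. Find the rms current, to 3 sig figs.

ω = 2πf = 5.781e+06 rad/s
X_L = ωL = 705 Ω
X_C = 1/(ωC) = 190 Ω
Parallel: admittances add. Y = 1/(jωL) + jωC
Y = (0 + j0.00384) S
|Y| = 0.00384 S → |Z| = 1/|Y| = 260 Ω, ∠Z = −∠Y = -90.0°
I = V/|Z| = 5.7/260 = 21.9 mA

21.9 mA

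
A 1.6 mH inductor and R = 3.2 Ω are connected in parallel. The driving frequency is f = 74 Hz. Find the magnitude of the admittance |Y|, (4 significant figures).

1.380 S

ω = 2πf = 465.0 rad/s
X_L = ωL = 0.7439 Ω
Parallel: admittances add. Y = 1/R + 1/(jωL)
Y = (0.3125 − j1.344) S
|Y| = 1.380 S → |Z| = 1/|Y| = 0.7246 Ω, ∠Z = −∠Y = 76.91°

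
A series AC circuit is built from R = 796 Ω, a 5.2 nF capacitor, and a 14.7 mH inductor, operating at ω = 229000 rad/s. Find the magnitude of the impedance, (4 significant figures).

2649 Ω

X_L = ωL = 3366 Ω
X_C = 1/(ωC) = 839.8 Ω
Net reactance X = X_L − X_C = 2527 Ω
Z = 796.0 + j2527 Ω
|Z| = √(796.0² + 2527²) = 2649 Ω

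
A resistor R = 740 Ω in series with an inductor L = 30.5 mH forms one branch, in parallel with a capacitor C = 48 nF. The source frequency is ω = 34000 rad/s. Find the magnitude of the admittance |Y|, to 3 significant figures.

X_L = ωL = 1040 Ω
X_C = 1/(ωC) = 613 Ω
Branch 1 (R+jX_L): Z₁ = 740 + j1040 Ω, |Z₁| = 1270 Ω
Branch 2 (−jX_C): Z₂ = −j613 Ω
Parallel: Z = Z₁Z₂/(Z₁+Z₂), |Z| = 915 Ω, ∠Z = -65.3°
|Y| = 1/|Z| = 1.09 mS

1.09 mS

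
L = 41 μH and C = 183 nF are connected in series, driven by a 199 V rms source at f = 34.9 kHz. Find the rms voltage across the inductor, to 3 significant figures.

ω = 2πf = 219300 rad/s
X_L = ωL = 8.99 Ω
X_C = 1/(ωC) = 24.9 Ω
Net reactance X = X_L − X_C = -15.9 Ω
Z = − j15.9 Ω
|Z| = √(0² + 15.9²) = 15.9 Ω
I = V/|Z| = 12.5 A
V_L = I·|Z_L| = 12.5 × 8.99 = 112 V

112 V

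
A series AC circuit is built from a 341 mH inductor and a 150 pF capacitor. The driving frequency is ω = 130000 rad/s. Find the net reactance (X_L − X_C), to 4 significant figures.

X_L = ωL = 44330 Ω
X_C = 1/(ωC) = 51280 Ω
X = 44330 − 51280 = -6952 Ω

-6952 Ω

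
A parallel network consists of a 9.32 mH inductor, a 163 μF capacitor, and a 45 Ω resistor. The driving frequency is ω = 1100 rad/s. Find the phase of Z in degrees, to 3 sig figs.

-74.8°

X_L = ωL = 10.3 Ω
X_C = 1/(ωC) = 5.58 Ω
Parallel: admittances add. Y = 1/R + 1/(jωL) + jωC
Y = (0.0222 + j0.0818) S
|Y| = 0.0847 S → |Z| = 1/|Y| = 11.8 Ω, ∠Z = −∠Y = -74.8°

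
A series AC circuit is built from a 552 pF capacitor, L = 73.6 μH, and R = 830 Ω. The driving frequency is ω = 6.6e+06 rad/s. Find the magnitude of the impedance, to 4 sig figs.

856.5 Ω

X_L = ωL = 485.8 Ω
X_C = 1/(ωC) = 274.5 Ω
Net reactance X = X_L − X_C = 211.3 Ω
Z = 830.0 + j211.3 Ω
|Z| = √(830.0² + 211.3²) = 856.5 Ω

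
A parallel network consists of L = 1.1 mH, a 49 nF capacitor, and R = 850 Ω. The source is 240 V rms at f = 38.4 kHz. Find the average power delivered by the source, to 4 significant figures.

ω = 2πf = 241300 rad/s
X_L = ωL = 265.4 Ω
X_C = 1/(ωC) = 84.58 Ω
Parallel: admittances add. Y = 1/R + 1/(jωL) + jωC
Y = (0.001176 + j0.008055) S
|Y| = 0.008140 S → |Z| = 1/|Y| = 122.8 Ω, ∠Z = −∠Y = -81.69°
I = V/|Z| = 1.954 A
P = VI cos φ = 240 × 1.954 × cos(-81.69°) = 67.76 W

67.76 W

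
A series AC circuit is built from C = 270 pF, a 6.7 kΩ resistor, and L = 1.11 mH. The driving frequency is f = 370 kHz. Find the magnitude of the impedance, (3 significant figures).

6770 Ω

ω = 2πf = 2.325e+06 rad/s
X_L = ωL = 2580 Ω
X_C = 1/(ωC) = 1590 Ω
Net reactance X = X_L − X_C = 987 Ω
Z = 6700 + j987 Ω
|Z| = √(6700² + 987²) = 6770 Ω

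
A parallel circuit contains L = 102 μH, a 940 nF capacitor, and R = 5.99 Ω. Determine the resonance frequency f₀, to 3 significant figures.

ω₀ = 1/√(LC) = 1/√(0.000102 × 9.4e-07) = 102100 rad/s
f₀ = ω₀/(2π) = 16.3 kHz

16.3 kHz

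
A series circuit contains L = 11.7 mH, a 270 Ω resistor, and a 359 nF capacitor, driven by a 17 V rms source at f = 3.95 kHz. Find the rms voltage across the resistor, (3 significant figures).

14.2 V

ω = 2πf = 24820 rad/s
X_L = ωL = 290 Ω
X_C = 1/(ωC) = 112 Ω
Net reactance X = X_L − X_C = 178 Ω
Z = 270 + j178 Ω
|Z| = √(270² + 178²) = 323 Ω
I = V/|Z| = 52.6 mA
V_R = I·|Z_R| = 0.0526 × 270 = 14.2 V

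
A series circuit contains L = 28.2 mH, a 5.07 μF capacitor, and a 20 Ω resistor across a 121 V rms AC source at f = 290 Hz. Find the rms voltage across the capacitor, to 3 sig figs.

ω = 2πf = 1822 rad/s
X_L = ωL = 51.4 Ω
X_C = 1/(ωC) = 108 Ω
Net reactance X = X_L − X_C = -56.9 Ω
Z = 20.0 − j56.9 Ω
|Z| = √(20.0² + 56.9²) = 60.3 Ω
I = V/|Z| = 2.01 A
V_C = I·|Z_C| = 2.01 × 108 = 217 V

217 V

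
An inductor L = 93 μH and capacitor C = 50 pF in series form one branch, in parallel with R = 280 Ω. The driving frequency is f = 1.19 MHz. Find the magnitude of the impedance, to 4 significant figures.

277.2 Ω

ω = 2πf = 7.477e+06 rad/s
X_L = ωL = 695.4 Ω
X_C = 1/(ωC) = 2675 Ω
Branch 1: Z₁ = R = 280.0 Ω
Branch 2 (series LC): Z₂ = j(X_L − X_C) = −j1980 Ω
Parallel: Z = Z₁Z₂/(Z₁+Z₂), |Z| = 277.2 Ω, ∠Z = -8.051°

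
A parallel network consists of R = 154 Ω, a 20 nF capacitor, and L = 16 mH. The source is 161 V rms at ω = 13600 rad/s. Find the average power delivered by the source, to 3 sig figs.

X_L = ωL = 218 Ω
X_C = 1/(ωC) = 3680 Ω
Parallel: admittances add. Y = 1/R + 1/(jωL) + jωC
Y = (0.00649 − j0.00432) S
|Y| = 0.00780 S → |Z| = 1/|Y| = 128 Ω, ∠Z = −∠Y = 33.7°
I = V/|Z| = 1.26 A
P = VI cos φ = 161 × 1.26 × cos(33.7°) = 168 W

168 W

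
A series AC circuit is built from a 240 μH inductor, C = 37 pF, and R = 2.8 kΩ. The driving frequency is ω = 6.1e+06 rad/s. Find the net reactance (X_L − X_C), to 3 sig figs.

-2970 Ω

X_L = ωL = 1460 Ω
X_C = 1/(ωC) = 4430 Ω
X = 1460 − 4430 = -2970 Ω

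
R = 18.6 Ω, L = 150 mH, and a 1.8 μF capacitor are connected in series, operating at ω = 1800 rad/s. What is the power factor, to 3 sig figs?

0.434

X_L = ωL = 270 Ω
X_C = 1/(ωC) = 309 Ω
Net reactance X = X_L − X_C = -38.6 Ω
Z = 18.6 − j38.6 Ω
|Z| = √(18.6² + 38.6²) = 42.9 Ω
∠Z = arctan(-38.6/18.6) = -64.3°
cos φ = cos(-64.3°) = 0.434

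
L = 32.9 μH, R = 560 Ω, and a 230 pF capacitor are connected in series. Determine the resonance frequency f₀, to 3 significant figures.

1.83 MHz

ω₀ = 1/√(LC) = 1/√(3.29e-05 × 2.3e-10) = 1.15e+07 rad/s
f₀ = ω₀/(2π) = 1.83 MHz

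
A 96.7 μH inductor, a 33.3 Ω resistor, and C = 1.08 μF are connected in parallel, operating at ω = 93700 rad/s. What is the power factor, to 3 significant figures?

0.956

X_L = ωL = 9.06 Ω
X_C = 1/(ωC) = 9.88 Ω
Parallel: admittances add. Y = 1/R + 1/(jωL) + jωC
Y = (0.0300 − j0.00917) S
|Y| = 0.0314 S → |Z| = 1/|Y| = 31.8 Ω, ∠Z = −∠Y = 17.0°
cos φ = cos(17.0°) = 0.956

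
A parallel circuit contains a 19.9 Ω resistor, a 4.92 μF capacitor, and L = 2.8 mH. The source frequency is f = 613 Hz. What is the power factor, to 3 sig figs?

0.563

ω = 2πf = 3852 rad/s
X_L = ωL = 10.8 Ω
X_C = 1/(ωC) = 52.8 Ω
Parallel: admittances add. Y = 1/R + 1/(jωL) + jωC
Y = (0.0503 − j0.0738) S
|Y| = 0.0893 S → |Z| = 1/|Y| = 11.2 Ω, ∠Z = −∠Y = 55.7°
cos φ = cos(55.7°) = 0.563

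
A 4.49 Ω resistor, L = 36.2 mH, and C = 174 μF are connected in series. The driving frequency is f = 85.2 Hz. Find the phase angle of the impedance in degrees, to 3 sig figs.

ω = 2πf = 535.3 rad/s
X_L = ωL = 19.4 Ω
X_C = 1/(ωC) = 10.7 Ω
Net reactance X = X_L − X_C = 8.64 Ω
Z = 4.49 + j8.64 Ω
|Z| = √(4.49² + 8.64²) = 9.74 Ω
∠Z = arctan(8.64/4.49) = 62.5°

62.5°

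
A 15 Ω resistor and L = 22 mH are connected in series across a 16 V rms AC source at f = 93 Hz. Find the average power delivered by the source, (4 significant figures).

9.840 W

ω = 2πf = 584.3 rad/s
X_L = ωL = 12.86 Ω
Z = 15.00 + j12.86 Ω
|Z| = √(15.00² + 12.86²) = 19.76 Ω
∠Z = arctan(12.86/15.00) = 40.60°
I = V/|Z| = 809.9 mA
P = VI cos φ = 16 × 0.8099 × cos(40.60°) = 9.840 W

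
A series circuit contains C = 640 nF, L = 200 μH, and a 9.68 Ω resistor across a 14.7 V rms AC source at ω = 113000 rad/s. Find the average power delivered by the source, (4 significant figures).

12.26 W

X_L = ωL = 22.60 Ω
X_C = 1/(ωC) = 13.83 Ω
Net reactance X = X_L − X_C = 8.773 Ω
Z = 9.680 + j8.773 Ω
|Z| = √(9.680² + 8.773²) = 13.06 Ω
∠Z = arctan(8.773/9.680) = 42.18°
I = V/|Z| = 1.125 A
P = VI cos φ = 14.7 × 1.125 × cos(42.18°) = 12.26 W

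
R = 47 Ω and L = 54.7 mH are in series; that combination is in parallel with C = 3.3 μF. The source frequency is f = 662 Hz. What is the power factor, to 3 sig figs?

0.0912

ω = 2πf = 4159 rad/s
X_L = ωL = 228 Ω
X_C = 1/(ωC) = 72.9 Ω
Branch 1 (R+jX_L): Z₁ = 47.0 + j228 Ω, |Z₁| = 232 Ω
Branch 2 (−jX_C): Z₂ = −j72.9 Ω
Parallel: Z = Z₁Z₂/(Z₁+Z₂), |Z| = 105 Ω, ∠Z = -84.8°
cos φ = cos(-84.8°) = 0.0912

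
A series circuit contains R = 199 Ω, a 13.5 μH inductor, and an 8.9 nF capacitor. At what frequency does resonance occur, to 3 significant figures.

ω₀ = 1/√(LC) = 1/√(1.35e-05 × 8.9e-09) = 2.885e+06 rad/s
f₀ = ω₀/(2π) = 459 kHz

459 kHz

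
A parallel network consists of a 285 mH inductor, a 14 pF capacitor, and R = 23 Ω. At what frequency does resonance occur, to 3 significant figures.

ω₀ = 1/√(LC) = 1/√(0.285 × 1.4e-11) = 500600 rad/s
f₀ = ω₀/(2π) = 79.7 kHz

79.7 kHz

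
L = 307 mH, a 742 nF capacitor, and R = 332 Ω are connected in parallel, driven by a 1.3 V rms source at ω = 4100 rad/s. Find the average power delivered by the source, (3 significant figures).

X_L = ωL = 1260 Ω
X_C = 1/(ωC) = 329 Ω
Parallel: admittances add. Y = 1/R + 1/(jωL) + jωC
Y = (0.00301 + j0.00225) S
|Y| = 0.00376 S → |Z| = 1/|Y| = 266 Ω, ∠Z = −∠Y = -36.7°
I = V/|Z| = 4.89 mA
P = VI cos φ = 1.3 × 0.00489 × cos(-36.7°) = 5.09 mW

5.09 mW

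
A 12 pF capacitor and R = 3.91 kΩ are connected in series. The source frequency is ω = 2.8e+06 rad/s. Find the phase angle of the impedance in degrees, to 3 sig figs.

X_C = 1/(ωC) = 29800 Ω
Z = 3910 − j29800 Ω
|Z| = √(3910² + 29800²) = 30000 Ω
∠Z = arctan(-29800/3910) = -82.5°

-82.5°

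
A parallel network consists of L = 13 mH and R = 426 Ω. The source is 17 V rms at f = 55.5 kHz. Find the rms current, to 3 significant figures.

40.1 mA

ω = 2πf = 348700 rad/s
X_L = ωL = 4530 Ω
Parallel: admittances add. Y = 1/R + 1/(jωL)
Y = (0.00235 − j0.000221) S
|Y| = 0.00236 S → |Z| = 1/|Y| = 424 Ω, ∠Z = −∠Y = 5.37°
I = V/|Z| = 17/424 = 40.1 mA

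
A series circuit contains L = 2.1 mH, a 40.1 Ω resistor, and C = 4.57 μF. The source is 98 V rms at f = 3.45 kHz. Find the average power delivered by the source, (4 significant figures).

134.5 W

ω = 2πf = 21680 rad/s
X_L = ωL = 45.52 Ω
X_C = 1/(ωC) = 10.09 Ω
Net reactance X = X_L − X_C = 35.43 Ω
Z = 40.10 + j35.43 Ω
|Z| = √(40.10² + 35.43²) = 53.51 Ω
∠Z = arctan(35.43/40.10) = 41.46°
I = V/|Z| = 1.832 A
P = VI cos φ = 98 × 1.832 × cos(41.46°) = 134.5 W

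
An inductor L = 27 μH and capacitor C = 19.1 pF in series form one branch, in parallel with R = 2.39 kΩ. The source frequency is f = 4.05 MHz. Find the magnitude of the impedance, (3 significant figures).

1190 Ω

ω = 2πf = 2.545e+07 rad/s
X_L = ωL = 687 Ω
X_C = 1/(ωC) = 2060 Ω
Branch 1: Z₁ = R = 2390 Ω
Branch 2 (series LC): Z₂ = j(X_L − X_C) = −j1370 Ω
Parallel: Z = Z₁Z₂/(Z₁+Z₂), |Z| = 1190 Ω, ∠Z = -60.2°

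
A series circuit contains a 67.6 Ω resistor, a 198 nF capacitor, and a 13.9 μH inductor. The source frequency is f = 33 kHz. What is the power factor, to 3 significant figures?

0.953

ω = 2πf = 207300 rad/s
X_L = ωL = 2.88 Ω
X_C = 1/(ωC) = 24.4 Ω
Net reactance X = X_L − X_C = -21.5 Ω
Z = 67.6 − j21.5 Ω
|Z| = √(67.6² + 21.5²) = 70.9 Ω
∠Z = arctan(-21.5/67.6) = -17.6°
cos φ = cos(-17.6°) = 0.953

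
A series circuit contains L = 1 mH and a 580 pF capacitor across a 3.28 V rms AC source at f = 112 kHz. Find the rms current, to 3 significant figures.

ω = 2πf = 703700 rad/s
X_L = ωL = 704 Ω
X_C = 1/(ωC) = 2450 Ω
Net reactance X = X_L − X_C = -1750 Ω
Z = − j1750 Ω
|Z| = √(0² + 1750²) = 1750 Ω
I = V/|Z| = 3.28/1750 = 1.88 mA

1.88 mA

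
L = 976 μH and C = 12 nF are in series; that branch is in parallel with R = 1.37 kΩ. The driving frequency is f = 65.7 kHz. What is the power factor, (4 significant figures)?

ω = 2πf = 412800 rad/s
X_L = ωL = 402.9 Ω
X_C = 1/(ωC) = 201.9 Ω
Branch 1: Z₁ = R = 1370 Ω
Branch 2 (series LC): Z₂ = j(X_L − X_C) = j201.0 Ω
Parallel: Z = Z₁Z₂/(Z₁+Z₂), |Z| = 198.9 Ω, ∠Z = 81.65°
cos φ = cos(81.65°) = 0.1452

0.1452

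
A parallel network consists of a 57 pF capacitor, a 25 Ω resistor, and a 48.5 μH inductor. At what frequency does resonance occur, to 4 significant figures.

3.027 MHz

ω₀ = 1/√(LC) = 1/√(4.85e-05 × 5.7e-11) = 1.902e+07 rad/s
f₀ = ω₀/(2π) = 3.027 MHz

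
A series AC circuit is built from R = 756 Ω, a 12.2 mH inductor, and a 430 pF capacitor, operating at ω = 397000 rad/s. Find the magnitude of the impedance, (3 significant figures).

1270 Ω

X_L = ωL = 4840 Ω
X_C = 1/(ωC) = 5860 Ω
Net reactance X = X_L − X_C = -1010 Ω
Z = 756 − j1010 Ω
|Z| = √(756² + 1010²) = 1270 Ω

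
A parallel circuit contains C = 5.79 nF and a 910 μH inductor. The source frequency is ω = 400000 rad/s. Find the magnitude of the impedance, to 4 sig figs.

2319 Ω

X_L = ωL = 364.0 Ω
X_C = 1/(ωC) = 431.8 Ω
Parallel: admittances add. Y = 1/(jωL) + jωC
Y = (0 − j0.0004313) S
|Y| = 0.0004313 S → |Z| = 1/|Y| = 2319 Ω, ∠Z = −∠Y = 90.00°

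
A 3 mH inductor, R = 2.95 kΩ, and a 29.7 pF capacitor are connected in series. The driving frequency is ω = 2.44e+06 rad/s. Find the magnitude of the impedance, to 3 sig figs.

7120 Ω

X_L = ωL = 7320 Ω
X_C = 1/(ωC) = 13800 Ω
Net reactance X = X_L − X_C = -6480 Ω
Z = 2950 − j6480 Ω
|Z| = √(2950² + 6480²) = 7120 Ω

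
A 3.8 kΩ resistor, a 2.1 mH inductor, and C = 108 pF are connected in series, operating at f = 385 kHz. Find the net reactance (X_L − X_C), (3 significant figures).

1250 Ω

ω = 2πf = 2.419e+06 rad/s
X_L = ωL = 5080 Ω
X_C = 1/(ωC) = 3830 Ω
X = 5080 − 3830 = 1250 Ω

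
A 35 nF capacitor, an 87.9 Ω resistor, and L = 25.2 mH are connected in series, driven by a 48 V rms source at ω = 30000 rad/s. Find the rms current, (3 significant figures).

X_L = ωL = 756 Ω
X_C = 1/(ωC) = 952 Ω
Net reactance X = X_L − X_C = -196 Ω
Z = 87.9 − j196 Ω
|Z| = √(87.9² + 196²) = 215 Ω
I = V/|Z| = 48/215 = 223 mA

223 mA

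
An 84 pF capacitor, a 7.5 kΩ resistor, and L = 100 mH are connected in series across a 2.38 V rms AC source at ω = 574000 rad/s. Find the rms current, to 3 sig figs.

X_L = ωL = 57400 Ω
X_C = 1/(ωC) = 20700 Ω
Net reactance X = X_L − X_C = 36700 Ω
Z = 7500 + j36700 Ω
|Z| = √(7500² + 36700²) = 37400 Ω
I = V/|Z| = 2.38/37400 = 63.6 μA

63.6 μA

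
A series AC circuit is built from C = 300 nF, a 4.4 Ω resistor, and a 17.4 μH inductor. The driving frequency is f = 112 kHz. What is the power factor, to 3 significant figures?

0.506

ω = 2πf = 703700 rad/s
X_L = ωL = 12.2 Ω
X_C = 1/(ωC) = 4.74 Ω
Net reactance X = X_L − X_C = 7.51 Ω
Z = 4.40 + j7.51 Ω
|Z| = √(4.40² + 7.51²) = 8.70 Ω
∠Z = arctan(7.51/4.40) = 59.6°
cos φ = cos(59.6°) = 0.506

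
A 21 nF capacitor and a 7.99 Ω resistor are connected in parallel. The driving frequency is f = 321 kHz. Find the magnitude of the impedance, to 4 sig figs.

ω = 2πf = 2.017e+06 rad/s
X_C = 1/(ωC) = 23.61 Ω
Parallel: admittances add. Y = 1/R + jωC
Y = (0.1252 + j0.04235) S
|Y| = 0.1321 S → |Z| = 1/|Y| = 7.568 Ω, ∠Z = −∠Y = -18.70°

7.568 Ω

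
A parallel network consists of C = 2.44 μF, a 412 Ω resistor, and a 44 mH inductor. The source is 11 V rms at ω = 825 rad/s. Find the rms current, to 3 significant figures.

282 mA

X_L = ωL = 36.3 Ω
X_C = 1/(ωC) = 497 Ω
Parallel: admittances add. Y = 1/R + 1/(jωL) + jωC
Y = (0.00243 − j0.0255) S
|Y| = 0.0257 S → |Z| = 1/|Y| = 39.0 Ω, ∠Z = −∠Y = 84.6°
I = V/|Z| = 11/39.0 = 282 mA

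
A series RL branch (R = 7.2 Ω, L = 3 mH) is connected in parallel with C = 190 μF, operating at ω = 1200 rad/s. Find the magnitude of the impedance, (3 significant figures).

X_L = ωL = 3.60 Ω
X_C = 1/(ωC) = 4.39 Ω
Branch 1 (R+jX_L): Z₁ = 7.20 + j3.60 Ω, |Z₁| = 8.05 Ω
Branch 2 (−jX_C): Z₂ = −j4.39 Ω
Parallel: Z = Z₁Z₂/(Z₁+Z₂), |Z| = 4.87 Ω, ∠Z = -57.2°

4.87 Ω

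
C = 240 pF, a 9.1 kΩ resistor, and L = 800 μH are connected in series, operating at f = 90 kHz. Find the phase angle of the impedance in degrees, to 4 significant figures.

ω = 2πf = 565500 rad/s
X_L = ωL = 452.4 Ω
X_C = 1/(ωC) = 7368 Ω
Net reactance X = X_L − X_C = -6916 Ω
Z = 9100 − j6916 Ω
|Z| = √(9100² + 6916²) = 11430 Ω
∠Z = arctan(-6916/9100) = -37.23°

-37.23°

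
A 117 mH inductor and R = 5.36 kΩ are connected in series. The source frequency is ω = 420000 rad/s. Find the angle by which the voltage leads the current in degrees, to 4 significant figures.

X_L = ωL = 49140 Ω
Z = 5360 + j49140 Ω
|Z| = √(5360² + 49140²) = 49430 Ω
∠Z = arctan(49140/5360) = 83.78°

83.78°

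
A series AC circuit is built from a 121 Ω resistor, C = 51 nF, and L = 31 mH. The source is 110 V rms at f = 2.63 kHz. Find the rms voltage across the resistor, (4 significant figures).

ω = 2πf = 16520 rad/s
X_L = ωL = 512.3 Ω
X_C = 1/(ωC) = 1187 Ω
Net reactance X = X_L − X_C = -674.3 Ω
Z = 121.0 − j674.3 Ω
|Z| = √(121.0² + 674.3²) = 685.1 Ω
I = V/|Z| = 160.6 mA
V_R = I·|Z_R| = 0.1606 × 121.0 = 19.43 V

19.43 V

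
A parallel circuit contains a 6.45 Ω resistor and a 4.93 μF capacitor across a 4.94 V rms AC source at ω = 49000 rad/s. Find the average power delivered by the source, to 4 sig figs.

3.784 W

X_C = 1/(ωC) = 4.140 Ω
Parallel: admittances add. Y = 1/R + jωC
Y = (0.1550 + j0.2416) S
|Y| = 0.2870 S → |Z| = 1/|Y| = 3.484 Ω, ∠Z = −∠Y = -57.31°
I = V/|Z| = 1.418 A
P = VI cos φ = 4.94 × 1.418 × cos(-57.31°) = 3.784 W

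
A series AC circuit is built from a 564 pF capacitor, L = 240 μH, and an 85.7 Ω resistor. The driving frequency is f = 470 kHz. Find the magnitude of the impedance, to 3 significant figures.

138 Ω

ω = 2πf = 2.953e+06 rad/s
X_L = ωL = 709 Ω
X_C = 1/(ωC) = 600 Ω
Net reactance X = X_L − X_C = 108 Ω
Z = 85.7 + j108 Ω
|Z| = √(85.7² + 108²) = 138 Ω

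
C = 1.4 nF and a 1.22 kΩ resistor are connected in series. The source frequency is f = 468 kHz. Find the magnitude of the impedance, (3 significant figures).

ω = 2πf = 2.941e+06 rad/s
X_C = 1/(ωC) = 243 Ω
Z = 1220 − j243 Ω
|Z| = √(1220² + 243²) = 1240 Ω

1240 Ω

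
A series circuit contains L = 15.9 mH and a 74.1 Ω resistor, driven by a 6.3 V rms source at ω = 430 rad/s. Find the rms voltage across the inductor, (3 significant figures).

X_L = ωL = 6.84 Ω
Z = 74.1 + j6.84 Ω
|Z| = √(74.1² + 6.84²) = 74.4 Ω
I = V/|Z| = 84.7 mA
V_L = I·|Z_L| = 0.0847 × 6.84 = 0.579 V

0.579 V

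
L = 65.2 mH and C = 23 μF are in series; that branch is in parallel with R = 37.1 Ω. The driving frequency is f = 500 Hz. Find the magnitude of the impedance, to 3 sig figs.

ω = 2πf = 3142 rad/s
X_L = ωL = 205 Ω
X_C = 1/(ωC) = 13.8 Ω
Branch 1: Z₁ = R = 37.1 Ω
Branch 2 (series LC): Z₂ = j(X_L − X_C) = j191 Ω
Parallel: Z = Z₁Z₂/(Z₁+Z₂), |Z| = 36.4 Ω, ∠Z = 11.0°

36.4 Ω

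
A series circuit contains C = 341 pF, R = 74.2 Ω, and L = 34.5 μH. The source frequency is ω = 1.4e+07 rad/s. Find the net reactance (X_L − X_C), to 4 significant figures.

X_L = ωL = 483.0 Ω
X_C = 1/(ωC) = 209.5 Ω
X = 483.0 − 209.5 = 273.5 Ω

273.5 Ω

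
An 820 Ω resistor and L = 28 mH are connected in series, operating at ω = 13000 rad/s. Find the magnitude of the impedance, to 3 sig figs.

X_L = ωL = 364 Ω
Z = 820 + j364 Ω
|Z| = √(820² + 364²) = 897 Ω

897 Ω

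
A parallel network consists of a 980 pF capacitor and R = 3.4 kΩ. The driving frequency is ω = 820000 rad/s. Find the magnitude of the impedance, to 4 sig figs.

X_C = 1/(ωC) = 1244 Ω
Parallel: admittances add. Y = 1/R + jωC
Y = (0.0002941 + j0.0008036) S
|Y| = 0.0008557 S → |Z| = 1/|Y| = 1169 Ω, ∠Z = −∠Y = -69.90°

1169 Ω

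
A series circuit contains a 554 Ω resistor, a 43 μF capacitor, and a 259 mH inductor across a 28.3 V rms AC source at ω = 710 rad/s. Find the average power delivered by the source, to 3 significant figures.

X_L = ωL = 184 Ω
X_C = 1/(ωC) = 32.8 Ω
Net reactance X = X_L − X_C = 151 Ω
Z = 554 + j151 Ω
|Z| = √(554² + 151²) = 574 Ω
∠Z = arctan(151/554) = 15.3°
I = V/|Z| = 49.3 mA
P = VI cos φ = 28.3 × 0.0493 × cos(15.3°) = 1.35 W

1.35 W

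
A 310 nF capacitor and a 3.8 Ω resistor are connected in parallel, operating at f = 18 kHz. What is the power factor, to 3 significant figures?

0.991

ω = 2πf = 113100 rad/s
X_C = 1/(ωC) = 28.5 Ω
Parallel: admittances add. Y = 1/R + jωC
Y = (0.263 + j0.0351) S
|Y| = 0.265 S → |Z| = 1/|Y| = 3.77 Ω, ∠Z = −∠Y = -7.59°
cos φ = cos(-7.59°) = 0.991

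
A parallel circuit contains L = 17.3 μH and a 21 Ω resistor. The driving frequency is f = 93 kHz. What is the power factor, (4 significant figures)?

ω = 2πf = 584300 rad/s
X_L = ωL = 10.11 Ω
Parallel: admittances add. Y = 1/R + 1/(jωL)
Y = (0.04762 − j0.09892) S
|Y| = 0.1098 S → |Z| = 1/|Y| = 9.109 Ω, ∠Z = −∠Y = 64.29°
cos φ = cos(64.29°) = 0.4337

0.4337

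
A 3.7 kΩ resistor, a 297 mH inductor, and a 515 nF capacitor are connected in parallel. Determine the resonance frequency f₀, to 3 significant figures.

407 Hz

ω₀ = 1/√(LC) = 1/√(0.297 × 5.15e-07) = 2557 rad/s
f₀ = ω₀/(2π) = 407 Hz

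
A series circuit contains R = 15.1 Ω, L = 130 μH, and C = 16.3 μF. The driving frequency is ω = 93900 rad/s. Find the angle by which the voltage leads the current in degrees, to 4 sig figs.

37.42°

X_L = ωL = 12.21 Ω
X_C = 1/(ωC) = 0.6534 Ω
Net reactance X = X_L − X_C = 11.55 Ω
Z = 15.10 + j11.55 Ω
|Z| = √(15.10² + 11.55²) = 19.01 Ω
∠Z = arctan(11.55/15.10) = 37.42°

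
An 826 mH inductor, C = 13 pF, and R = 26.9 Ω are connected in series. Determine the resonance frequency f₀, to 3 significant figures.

ω₀ = 1/√(LC) = 1/√(0.826 × 1.3e-11) = 305200 rad/s
f₀ = ω₀/(2π) = 48.6 kHz

48.6 kHz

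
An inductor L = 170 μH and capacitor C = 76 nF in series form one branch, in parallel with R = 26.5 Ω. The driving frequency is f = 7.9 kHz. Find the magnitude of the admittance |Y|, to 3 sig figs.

37.9 mS

ω = 2πf = 49640 rad/s
X_L = ωL = 8.44 Ω
X_C = 1/(ωC) = 265 Ω
Branch 1: Z₁ = R = 26.5 Ω
Branch 2 (series LC): Z₂ = j(X_L − X_C) = −j257 Ω
Parallel: Z = Z₁Z₂/(Z₁+Z₂), |Z| = 26.4 Ω, ∠Z = -5.90°
|Y| = 1/|Z| = 37.9 mS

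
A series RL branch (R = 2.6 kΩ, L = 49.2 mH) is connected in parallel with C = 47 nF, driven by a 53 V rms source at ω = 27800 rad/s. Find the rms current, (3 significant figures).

62.9 mA

X_L = ωL = 1370 Ω
X_C = 1/(ωC) = 765 Ω
Branch 1 (R+jX_L): Z₁ = 2600 + j1370 Ω, |Z₁| = 2940 Ω
Branch 2 (−jX_C): Z₂ = −j765 Ω
Parallel: Z = Z₁Z₂/(Z₁+Z₂), |Z| = 842 Ω, ∠Z = -75.3°
I = V/|Z| = 53/842 = 62.9 mA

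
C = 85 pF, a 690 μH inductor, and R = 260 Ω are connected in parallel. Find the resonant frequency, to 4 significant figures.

657.2 kHz

ω₀ = 1/√(LC) = 1/√(0.00069 × 8.5e-11) = 4.129e+06 rad/s
f₀ = ω₀/(2π) = 657.2 kHz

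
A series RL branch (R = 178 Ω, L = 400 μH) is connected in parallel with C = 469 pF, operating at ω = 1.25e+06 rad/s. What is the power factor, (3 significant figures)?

X_L = ωL = 500 Ω
X_C = 1/(ωC) = 1710 Ω
Branch 1 (R+jX_L): Z₁ = 178 + j500 Ω, |Z₁| = 531 Ω
Branch 2 (−jX_C): Z₂ = −j1710 Ω
Parallel: Z = Z₁Z₂/(Z₁+Z₂), |Z| = 743 Ω, ∠Z = 62.0°
cos φ = cos(62.0°) = 0.469

0.469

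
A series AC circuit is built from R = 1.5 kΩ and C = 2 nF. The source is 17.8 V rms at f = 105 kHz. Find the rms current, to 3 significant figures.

ω = 2πf = 659700 rad/s
X_C = 1/(ωC) = 758 Ω
Z = 1500 − j758 Ω
|Z| = √(1500² + 758²) = 1680 Ω
I = V/|Z| = 17.8/1680 = 10.6 mA

10.6 mA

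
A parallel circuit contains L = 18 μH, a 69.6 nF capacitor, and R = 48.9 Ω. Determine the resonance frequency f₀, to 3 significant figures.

142 kHz

ω₀ = 1/√(LC) = 1/√(1.8e-05 × 6.96e-08) = 893400 rad/s
f₀ = ω₀/(2π) = 142 kHz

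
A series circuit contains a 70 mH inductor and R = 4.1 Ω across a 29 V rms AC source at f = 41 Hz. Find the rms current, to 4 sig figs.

1.568 A

ω = 2πf = 257.6 rad/s
X_L = ωL = 18.03 Ω
Z = 4.100 + j18.03 Ω
|Z| = √(4.100² + 18.03²) = 18.49 Ω
I = V/|Z| = 29/18.49 = 1.568 A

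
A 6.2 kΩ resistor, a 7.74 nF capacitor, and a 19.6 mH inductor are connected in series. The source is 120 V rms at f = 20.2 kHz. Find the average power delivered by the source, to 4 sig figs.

ω = 2πf = 126900 rad/s
X_L = ωL = 2488 Ω
X_C = 1/(ωC) = 1018 Ω
Net reactance X = X_L − X_C = 1470 Ω
Z = 6200 + j1470 Ω
|Z| = √(6200² + 1470²) = 6372 Ω
∠Z = arctan(1470/6200) = 13.34°
I = V/|Z| = 18.83 mA
P = VI cos φ = 120 × 0.01883 × cos(13.34°) = 2.199 W

2.199 W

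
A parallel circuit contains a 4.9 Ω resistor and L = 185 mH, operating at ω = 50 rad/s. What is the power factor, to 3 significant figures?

X_L = ωL = 9.25 Ω
Parallel: admittances add. Y = 1/R + 1/(jωL)
Y = (0.204 − j0.108) S
|Y| = 0.231 S → |Z| = 1/|Y| = 4.33 Ω, ∠Z = −∠Y = 27.9°
cos φ = cos(27.9°) = 0.884

0.884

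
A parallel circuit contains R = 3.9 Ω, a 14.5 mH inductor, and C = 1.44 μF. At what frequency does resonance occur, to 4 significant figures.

ω₀ = 1/√(LC) = 1/√(0.0145 × 1.44e-06) = 6920 rad/s
f₀ = ω₀/(2π) = 1.101 kHz

1.101 kHz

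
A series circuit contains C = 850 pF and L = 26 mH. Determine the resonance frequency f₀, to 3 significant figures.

ω₀ = 1/√(LC) = 1/√(0.026 × 8.5e-10) = 212700 rad/s
f₀ = ω₀/(2π) = 33.9 kHz

33.9 kHz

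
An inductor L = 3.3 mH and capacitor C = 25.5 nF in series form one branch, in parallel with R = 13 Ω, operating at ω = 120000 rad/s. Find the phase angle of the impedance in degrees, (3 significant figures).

10.6°

X_L = ωL = 396 Ω
X_C = 1/(ωC) = 327 Ω
Branch 1: Z₁ = R = 13.0 Ω
Branch 2 (series LC): Z₂ = j(X_L − X_C) = j69.2 Ω
Parallel: Z = Z₁Z₂/(Z₁+Z₂), |Z| = 12.8 Ω, ∠Z = 10.6°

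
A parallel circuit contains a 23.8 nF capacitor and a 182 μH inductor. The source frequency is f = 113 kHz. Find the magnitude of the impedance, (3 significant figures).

ω = 2πf = 710000 rad/s
X_L = ωL = 129 Ω
X_C = 1/(ωC) = 59.2 Ω
Parallel: admittances add. Y = 1/(jωL) + jωC
Y = (0 + j0.00916) S
|Y| = 0.00916 S → |Z| = 1/|Y| = 109 Ω, ∠Z = −∠Y = -90.0°

109 Ω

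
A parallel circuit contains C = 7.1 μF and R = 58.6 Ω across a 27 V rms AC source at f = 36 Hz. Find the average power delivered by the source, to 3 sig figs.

ω = 2πf = 226.2 rad/s
X_C = 1/(ωC) = 623 Ω
Parallel: admittances add. Y = 1/R + jωC
Y = (0.0171 + j0.00161) S
|Y| = 0.0171 S → |Z| = 1/|Y| = 58.3 Ω, ∠Z = −∠Y = -5.38°
I = V/|Z| = 463 mA
P = VI cos φ = 27 × 0.463 × cos(-5.38°) = 12.4 W

12.4 W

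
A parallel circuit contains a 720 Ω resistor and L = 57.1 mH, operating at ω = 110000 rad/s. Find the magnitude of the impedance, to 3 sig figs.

X_L = ωL = 6280 Ω
Parallel: admittances add. Y = 1/R + 1/(jωL)
Y = (0.00139 − j0.000159) S
|Y| = 0.00140 S → |Z| = 1/|Y| = 715 Ω, ∠Z = −∠Y = 6.54°

715 Ω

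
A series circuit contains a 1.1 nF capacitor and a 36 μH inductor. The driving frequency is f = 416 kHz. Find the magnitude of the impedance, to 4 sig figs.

ω = 2πf = 2.614e+06 rad/s
X_L = ωL = 94.10 Ω
X_C = 1/(ωC) = 347.8 Ω
Net reactance X = X_L − X_C = -253.7 Ω
Z = − j253.7 Ω
|Z| = √(0² + 253.7²) = 253.7 Ω

253.7 Ω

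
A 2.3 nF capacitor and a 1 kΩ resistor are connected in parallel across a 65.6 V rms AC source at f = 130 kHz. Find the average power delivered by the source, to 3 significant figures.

ω = 2πf = 816800 rad/s
X_C = 1/(ωC) = 532 Ω
Parallel: admittances add. Y = 1/R + jωC
Y = (0.00100 + j0.00188) S
|Y| = 0.00213 S → |Z| = 1/|Y| = 470 Ω, ∠Z = −∠Y = -62.0°
I = V/|Z| = 140 mA
P = VI cos φ = 65.6 × 0.140 × cos(-62.0°) = 4.30 W

4.30 W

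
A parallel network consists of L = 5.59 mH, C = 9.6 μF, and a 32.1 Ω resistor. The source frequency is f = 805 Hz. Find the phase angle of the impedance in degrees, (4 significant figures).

ω = 2πf = 5058 rad/s
X_L = ωL = 28.27 Ω
X_C = 1/(ωC) = 20.59 Ω
Parallel: admittances add. Y = 1/R + 1/(jωL) + jωC
Y = (0.03115 + j0.01319) S
|Y| = 0.03383 S → |Z| = 1/|Y| = 29.56 Ω, ∠Z = −∠Y = -22.95°

-22.95°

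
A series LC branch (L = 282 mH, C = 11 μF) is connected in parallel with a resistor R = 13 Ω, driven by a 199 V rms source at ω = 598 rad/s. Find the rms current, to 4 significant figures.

X_L = ωL = 168.6 Ω
X_C = 1/(ωC) = 152.0 Ω
Branch 1: Z₁ = R = 13.00 Ω
Branch 2 (series LC): Z₂ = j(X_L − X_C) = j16.61 Ω
Parallel: Z = Z₁Z₂/(Z₁+Z₂), |Z| = 10.24 Ω, ∠Z = 38.04°
I = V/|Z| = 199/10.24 = 19.44 A

19.44 A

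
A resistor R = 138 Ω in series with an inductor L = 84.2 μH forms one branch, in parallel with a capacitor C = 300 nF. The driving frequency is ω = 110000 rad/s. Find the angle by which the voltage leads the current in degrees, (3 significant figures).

X_L = ωL = 9.26 Ω
X_C = 1/(ωC) = 30.3 Ω
Branch 1 (R+jX_L): Z₁ = 138 + j9.26 Ω, |Z₁| = 138 Ω
Branch 2 (−jX_C): Z₂ = −j30.3 Ω
Parallel: Z = Z₁Z₂/(Z₁+Z₂), |Z| = 30.0 Ω, ∠Z = -77.5°

-77.5°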